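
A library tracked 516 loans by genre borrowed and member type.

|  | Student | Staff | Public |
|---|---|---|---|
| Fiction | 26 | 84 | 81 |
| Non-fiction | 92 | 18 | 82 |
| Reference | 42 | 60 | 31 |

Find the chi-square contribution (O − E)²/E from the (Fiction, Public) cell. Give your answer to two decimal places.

1.18

Row total (Fiction) = 191; column total (Public) = 194; N = 516.
Expected count E = 191 × 194 / 516 = 71.810.
Contribution = (O − E)²/E = (81 − 71.810)² / 71.810 = 1.18.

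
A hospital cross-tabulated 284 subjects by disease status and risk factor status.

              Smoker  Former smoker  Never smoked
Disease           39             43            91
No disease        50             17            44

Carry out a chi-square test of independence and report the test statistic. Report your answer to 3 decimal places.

16.227

Row totals: 173, 111. Column totals: 89, 60, 135. Grand total N = 284.
Expected counts (row total × column total / N):
  Disease, Smoker: 173×89/284 = 54.2148
  Disease, Former smoker: 173×60/284 = 36.5493
  Disease, Never smoked: 173×135/284 = 82.2359
  No disease, Smoker: 111×89/284 = 34.7852
  No disease, Former smoker: 111×60/284 = 23.4507
  No disease, Never smoked: 111×135/284 = 52.7641
Contributions (O − E)²/E:
  (39 − 54.2148)²/54.2148 = 4.2699
  (43 − 36.5493)²/36.5493 = 1.1385
  (91 − 82.2359)²/82.2359 = 0.9340
  (50 − 34.7852)²/34.7852 = 6.6548
  (17 − 23.4507)²/23.4507 = 1.7744
  (44 − 52.7641)²/52.7641 = 1.4557
χ² = 4.2699 + 1.1385 + 0.9340 + 6.6548 + 1.7744 + 1.4557 = 16.227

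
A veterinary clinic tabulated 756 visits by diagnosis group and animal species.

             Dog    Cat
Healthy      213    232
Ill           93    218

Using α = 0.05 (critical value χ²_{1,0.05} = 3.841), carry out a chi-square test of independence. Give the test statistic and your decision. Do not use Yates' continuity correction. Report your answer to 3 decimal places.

24.513; reject H₀

Row totals: 445, 311. Column totals: 306, 450. Grand total N = 756.
Expected counts (row total × column total / N):
  Healthy, Dog: 445×306/756 = 180.1190
  Healthy, Cat: 445×450/756 = 264.8810
  Ill, Dog: 311×306/756 = 125.8810
  Ill, Cat: 311×450/756 = 185.1190
Contributions (O − E)²/E:
  (213 − 180.1190)²/180.1190 = 6.0025
  (232 − 264.8810)²/264.8810 = 4.0817
  (93 − 125.8810)²/125.8810 = 8.5887
  (218 − 185.1190)²/185.1190 = 5.8404
χ² = 6.0025 + 4.0817 + 8.5887 + 5.8404 = 24.513
df = (2−1)(2−1) = 1. Since 24.513 > 3.841, reject the null hypothesis of independence at α = 0.05.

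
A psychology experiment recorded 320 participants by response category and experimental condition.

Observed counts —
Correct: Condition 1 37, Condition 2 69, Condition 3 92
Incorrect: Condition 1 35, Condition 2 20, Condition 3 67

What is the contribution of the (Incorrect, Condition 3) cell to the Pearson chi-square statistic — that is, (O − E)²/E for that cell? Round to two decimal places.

0.67

Row total (Incorrect) = 122; column total (Condition 3) = 159; N = 320.
Expected count E = 122 × 159 / 320 = 60.619.
Contribution = (O − E)²/E = (67 − 60.619)² / 60.619 = 0.67.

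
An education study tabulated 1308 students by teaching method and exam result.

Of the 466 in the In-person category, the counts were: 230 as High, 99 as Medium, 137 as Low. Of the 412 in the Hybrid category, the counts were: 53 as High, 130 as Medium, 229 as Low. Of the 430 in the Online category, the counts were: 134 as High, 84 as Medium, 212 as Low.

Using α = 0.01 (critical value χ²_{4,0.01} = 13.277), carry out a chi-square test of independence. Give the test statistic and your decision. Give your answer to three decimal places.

Row totals: 466, 412, 430. Column totals: 417, 313, 578. Grand total N = 1308.
Expected counts (row total × column total / N):
  In-person, High: 466×417/1308 = 148.5642
  In-person, Medium: 466×313/1308 = 111.5122
  In-person, Low: 466×578/1308 = 205.9235
  Hybrid, High: 412×417/1308 = 131.3486
  Hybrid, Medium: 412×313/1308 = 98.5902
  Hybrid, Low: 412×578/1308 = 182.0612
  Online, High: 430×417/1308 = 137.0872
  Online, Medium: 430×313/1308 = 102.8976
  Online, Low: 430×578/1308 = 190.0153
Contributions (O − E)²/E:
  (230 − 148.5642)²/148.5642 = 44.6392
  (99 − 111.5122)²/111.5122 = 1.4039
  (137 − 205.9235)²/205.9235 = 23.0690
  (53 − 131.3486)²/131.3486 = 46.7344
  (130 − 98.5902)²/98.5902 = 10.0068
  (229 − 182.0612)²/182.0612 = 12.1017
  (134 − 137.0872)²/137.0872 = 0.0695
  (84 − 102.8976)²/102.8976 = 3.4706
  (212 − 190.0153)²/190.0153 = 2.5436
χ² = 44.6392 + 1.4039 + 23.0690 + 46.7344 + 10.0068 + 12.1017 + 0.0695 + 3.4706 + 2.5436 = 144.039
df = (3−1)(3−1) = 4. Since 144.039 > 13.277, reject the null hypothesis of independence at α = 0.01.

144.039; reject H₀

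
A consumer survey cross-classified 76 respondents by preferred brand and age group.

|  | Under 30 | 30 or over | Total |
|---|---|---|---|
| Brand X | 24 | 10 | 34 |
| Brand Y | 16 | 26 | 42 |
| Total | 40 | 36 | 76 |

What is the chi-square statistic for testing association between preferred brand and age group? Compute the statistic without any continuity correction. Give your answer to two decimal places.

Grand total N = 76.
Expected counts (row total × column total / N):
  Brand X, Under 30: 34×40/76 = 17.895
  Brand X, 30 or over: 34×36/76 = 16.105
  Brand Y, Under 30: 42×40/76 = 22.105
  Brand Y, 30 or over: 42×36/76 = 19.895
Contributions (O − E)²/E:
  (24 − 17.895)²/17.895 = 2.0828
  (10 − 16.105)²/16.105 = 2.3143
  (16 − 22.105)²/22.105 = 1.6861
  (26 − 19.895)²/19.895 = 1.8734
χ² = 2.0828 + 2.3143 + 1.6861 + 1.8734 = 7.96

7.96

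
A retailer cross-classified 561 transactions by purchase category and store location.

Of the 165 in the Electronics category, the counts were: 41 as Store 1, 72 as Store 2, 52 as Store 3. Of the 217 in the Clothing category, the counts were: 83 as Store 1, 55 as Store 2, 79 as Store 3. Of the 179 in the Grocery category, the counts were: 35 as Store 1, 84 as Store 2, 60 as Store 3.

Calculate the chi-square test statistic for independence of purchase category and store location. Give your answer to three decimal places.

Row totals: 165, 217, 179. Column totals: 159, 211, 191. Grand total N = 561.
Expected counts (row total × column total / N):
  Electronics, Store 1: 165×159/561 = 46.7647
  Electronics, Store 2: 165×211/561 = 62.0588
  Electronics, Store 3: 165×191/561 = 56.1765
  Clothing, Store 1: 217×159/561 = 61.5027
  Clothing, Store 2: 217×211/561 = 81.6168
  Clothing, Store 3: 217×191/561 = 73.8806
  Grocery, Store 1: 179×159/561 = 50.7326
  Grocery, Store 2: 179×211/561 = 67.3244
  Grocery, Store 3: 179×191/561 = 60.9430
Contributions (O − E)²/E:
  (41 − 46.7647)²/46.7647 = 0.7106
  (72 − 62.0588)²/62.0588 = 1.5925
  (52 − 56.1765)²/56.1765 = 0.3105
  (83 − 61.5027)²/61.5027 = 7.5140
  (55 − 81.6168)²/81.6168 = 8.6802
  (79 − 73.8806)²/73.8806 = 0.3547
  (35 − 50.7326)²/50.7326 = 4.8788
  (84 − 67.3244)²/67.3244 = 4.1304
  (60 − 60.9430)²/60.9430 = 0.0146
χ² = 0.7106 + 1.5925 + 0.3105 + 7.5140 + 8.6802 + 0.3547 + 4.8788 + 4.1304 + 0.0146 = 28.186

28.186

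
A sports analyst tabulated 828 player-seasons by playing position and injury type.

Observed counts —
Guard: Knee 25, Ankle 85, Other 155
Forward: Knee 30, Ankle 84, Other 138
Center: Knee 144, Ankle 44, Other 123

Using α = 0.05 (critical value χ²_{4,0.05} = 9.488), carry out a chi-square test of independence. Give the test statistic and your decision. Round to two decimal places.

Row totals: 265, 252, 311. Column totals: 199, 213, 416. Grand total N = 828.
Expected counts (row total × column total / N):
  Guard, Knee: 265×199/828 = 63.6896
  Guard, Ankle: 265×213/828 = 68.1703
  Guard, Other: 265×416/828 = 133.1401
  Forward, Knee: 252×199/828 = 60.5652
  Forward, Ankle: 252×213/828 = 64.8261
  Forward, Other: 252×416/828 = 126.6087
  Center, Knee: 311×199/828 = 74.7452
  Center, Ankle: 311×213/828 = 80.0036
  Center, Other: 311×416/828 = 156.2512
Contributions (O − E)²/E:
  (25 − 63.6896)²/63.6896 = 23.5028
  (85 − 68.1703)²/68.1703 = 4.1549
  (155 − 133.1401)²/133.1401 = 3.5891
  (30 − 60.5652)²/60.5652 = 15.4252
  (84 − 64.8261)²/64.8261 = 5.6711
  (138 − 126.6087)²/126.6087 = 1.0249
  (144 − 74.7452)²/74.7452 = 64.1677
  (44 − 80.0036)²/80.0036 = 16.2025
  (123 − 156.2512)²/156.2512 = 7.0761
χ² = 23.5028 + 4.1549 + 3.5891 + 15.4252 + 5.6711 + 1.0249 + 64.1677 + 16.2025 + 7.0761 = 140.81
df = (3−1)(3−1) = 4. Since 140.81 > 9.488, reject the null hypothesis of independence at α = 0.05.

140.81; reject H₀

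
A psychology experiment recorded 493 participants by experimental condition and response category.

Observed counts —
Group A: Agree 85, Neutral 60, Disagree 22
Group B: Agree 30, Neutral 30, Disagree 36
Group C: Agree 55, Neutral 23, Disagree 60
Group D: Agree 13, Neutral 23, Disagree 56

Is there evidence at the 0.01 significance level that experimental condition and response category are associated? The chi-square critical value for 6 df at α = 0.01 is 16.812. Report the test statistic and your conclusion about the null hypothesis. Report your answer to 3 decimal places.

Row totals: 167, 96, 138, 92. Column totals: 183, 136, 174. Grand total N = 493.
Expected counts (row total × column total / N):
  Group A, Agree: 167×183/493 = 61.9899
  Group A, Neutral: 167×136/493 = 46.0690
  Group A, Disagree: 167×174/493 = 58.9412
  Group B, Agree: 96×183/493 = 35.6349
  Group B, Neutral: 96×136/493 = 26.4828
  Group B, Disagree: 96×174/493 = 33.8824
  Group C, Agree: 138×183/493 = 51.2252
  Group C, Neutral: 138×136/493 = 38.0690
  Group C, Disagree: 138×174/493 = 48.7059
  Group D, Agree: 92×183/493 = 34.1501
  Group D, Neutral: 92×136/493 = 25.3793
  Group D, Disagree: 92×174/493 = 32.4706
Contributions (O − E)²/E:
  (85 − 61.9899)²/61.9899 = 8.5411
  (60 − 46.0690)²/46.0690 = 4.2127
  (22 − 58.9412)²/58.9412 = 23.1528
  (30 − 35.6349)²/35.6349 = 0.8910
  (30 − 26.4828)²/26.4828 = 0.4671
  (36 − 33.8824)²/33.8824 = 0.1323
  (55 − 51.2252)²/51.2252 = 0.2782
  (23 − 38.0690)²/38.0690 = 5.9648
  (60 − 48.7059)²/48.7059 = 2.6189
  (13 − 34.1501)²/34.1501 = 13.0988
  (23 − 25.3793)²/25.3793 = 0.2231
  (56 − 32.4706)²/32.4706 = 17.0503
χ² = 8.5411 + 4.2127 + 23.1528 + 0.8910 + 0.4671 + 0.1323 + 0.2782 + 5.9648 + 2.6189 + 13.0988 + 0.2231 + 17.0503 = 76.631
df = (4−1)(3−1) = 6. Since 76.631 > 16.812, reject the null hypothesis of independence at α = 0.01.

76.631; reject H₀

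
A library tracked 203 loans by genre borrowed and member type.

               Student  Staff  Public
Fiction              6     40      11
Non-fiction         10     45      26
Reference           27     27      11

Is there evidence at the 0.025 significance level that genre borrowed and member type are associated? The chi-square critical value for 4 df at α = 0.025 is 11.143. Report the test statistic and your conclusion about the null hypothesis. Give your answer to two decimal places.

27.42; reject H₀

Row totals: 57, 81, 65. Column totals: 43, 112, 48. Grand total N = 203.
Expected counts (row total × column total / N):
  Fiction, Student: 57×43/203 = 12.074
  Fiction, Staff: 57×112/203 = 31.448
  Fiction, Public: 57×48/203 = 13.478
  Non-fiction, Student: 81×43/203 = 17.158
  Non-fiction, Staff: 81×112/203 = 44.690
  Non-fiction, Public: 81×48/203 = 19.153
  Reference, Student: 65×43/203 = 13.768
  Reference, Staff: 65×112/203 = 35.862
  Reference, Public: 65×48/203 = 15.369
Contributions (O − E)²/E:
  (6 − 12.074)²/12.074 = 3.0556
  (40 − 31.448)²/31.448 = 2.3256
  (11 − 13.478)²/13.478 = 0.4556
  (10 − 17.158)²/17.158 = 2.9862
  (45 − 44.690)²/44.690 = 0.0022
  (26 − 19.153)²/19.153 = 2.4477
  (27 − 13.768)²/13.768 = 12.7169
  (27 − 35.862)²/35.862 = 2.1899
  (11 − 15.369)²/15.369 = 1.2420
χ² = 3.0556 + 2.3256 + 0.4556 + 2.9862 + 0.0022 + 2.4477 + 12.7169 + 2.1899 + 1.2420 = 27.42
df = (3−1)(3−1) = 4. Since 27.42 > 11.143, reject the null hypothesis of independence at α = 0.025.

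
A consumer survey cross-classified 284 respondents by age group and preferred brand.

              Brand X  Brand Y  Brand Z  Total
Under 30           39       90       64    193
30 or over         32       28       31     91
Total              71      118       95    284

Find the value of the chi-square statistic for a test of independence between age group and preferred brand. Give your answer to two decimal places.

Grand total N = 284.
Expected counts (row total × column total / N):
  Under 30, Brand X: 193×71/284 = 48.250
  Under 30, Brand Y: 193×118/284 = 80.190
  Under 30, Brand Z: 193×95/284 = 64.560
  30 or over, Brand X: 91×71/284 = 22.750
  30 or over, Brand Y: 91×118/284 = 37.810
  30 or over, Brand Z: 91×95/284 = 30.440
Contributions (O − E)²/E:
  (39 − 48.250)²/48.250 = 1.7733
  (90 − 80.190)²/80.190 = 1.2001
  (64 − 64.560)²/64.560 = 0.0049
  (32 − 22.750)²/22.750 = 3.7610
  (28 − 37.810)²/37.810 = 2.5453
  (31 − 30.440)²/30.440 = 0.0103
χ² = 1.7733 + 1.2001 + 0.0049 + 3.7610 + 2.5453 + 0.0103 = 9.29

9.29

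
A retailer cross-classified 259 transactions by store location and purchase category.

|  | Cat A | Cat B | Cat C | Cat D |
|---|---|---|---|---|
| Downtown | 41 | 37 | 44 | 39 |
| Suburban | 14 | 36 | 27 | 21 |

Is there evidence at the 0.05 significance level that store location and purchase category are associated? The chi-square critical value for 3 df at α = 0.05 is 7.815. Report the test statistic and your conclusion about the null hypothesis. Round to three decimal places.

Row totals: 161, 98. Column totals: 55, 73, 71, 60. Grand total N = 259.
Expected counts (row total × column total / N):
  Downtown, Cat A: 161×55/259 = 34.1892
  Downtown, Cat B: 161×73/259 = 45.3784
  Downtown, Cat C: 161×71/259 = 44.1351
  Downtown, Cat D: 161×60/259 = 37.2973
  Suburban, Cat A: 98×55/259 = 20.8108
  Suburban, Cat B: 98×73/259 = 27.6216
  Suburban, Cat C: 98×71/259 = 26.8649
  Suburban, Cat D: 98×60/259 = 22.7027
Contributions (O − E)²/E:
  (41 − 34.1892)²/34.1892 = 1.3568
  (37 − 45.3784)²/45.3784 = 1.5469
  (44 − 44.1351)²/44.1351 = 0.0004
  (39 − 37.2973)²/37.2973 = 0.0777
  (14 − 20.8108)²/20.8108 = 2.2290
  (36 − 27.6216)²/27.6216 = 2.5414
  (27 − 26.8649)²/26.8649 = 0.0007
  (21 − 22.7027)²/22.7027 = 0.1277
χ² = 1.3568 + 1.5469 + 0.0004 + 0.0777 + 2.2290 + 2.5414 + 0.0007 + 0.1277 = 7.881
df = (2−1)(4−1) = 3. Since 7.881 > 7.815, reject the null hypothesis of independence at α = 0.05.

7.881; reject H₀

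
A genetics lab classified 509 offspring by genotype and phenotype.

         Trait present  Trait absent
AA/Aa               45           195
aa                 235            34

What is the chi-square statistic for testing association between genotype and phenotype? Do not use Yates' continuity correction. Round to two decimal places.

241.25

Row totals: 240, 269. Column totals: 280, 229. Grand total N = 509.
Expected counts (row total × column total / N):
  AA/Aa, Trait present: 240×280/509 = 132.024
  AA/Aa, Trait absent: 240×229/509 = 107.976
  aa, Trait present: 269×280/509 = 147.976
  aa, Trait absent: 269×229/509 = 121.024
Contributions (O − E)²/E:
  (45 − 132.024)²/132.024 = 57.3621
  (195 − 107.976)²/107.976 = 70.1376
  (235 − 147.976)²/147.976 = 51.1784
  (34 − 121.024)²/121.024 = 62.5758
χ² = 57.3621 + 70.1376 + 51.1784 + 62.5758 = 241.25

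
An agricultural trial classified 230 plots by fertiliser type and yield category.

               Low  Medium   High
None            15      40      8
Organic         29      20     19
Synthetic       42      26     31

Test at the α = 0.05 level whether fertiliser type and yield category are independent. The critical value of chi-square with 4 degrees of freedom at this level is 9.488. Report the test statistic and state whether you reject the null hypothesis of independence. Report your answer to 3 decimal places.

25.771; reject H₀

Row totals: 63, 68, 99. Column totals: 86, 86, 58. Grand total N = 230.
Expected counts (row total × column total / N):
  None, Low: 63×86/230 = 23.5565
  None, Medium: 63×86/230 = 23.5565
  None, High: 63×58/230 = 15.8870
  Organic, Low: 68×86/230 = 25.4261
  Organic, Medium: 68×86/230 = 25.4261
  Organic, High: 68×58/230 = 17.1478
  Synthetic, Low: 99×86/230 = 37.0174
  Synthetic, Medium: 99×86/230 = 37.0174
  Synthetic, High: 99×58/230 = 24.9652
Contributions (O − E)²/E:
  (15 − 23.5565)²/23.5565 = 3.1080
  (40 − 23.5565)²/23.5565 = 11.4783
  (8 − 15.8870)²/15.8870 = 3.9155
  (29 − 25.4261)²/25.4261 = 0.5023
  (20 − 25.4261)²/25.4261 = 1.1580
  (19 − 17.1478)²/17.1478 = 0.2001
  (42 − 37.0174)²/37.0174 = 0.6707
  (26 − 37.0174)²/37.0174 = 3.2791
  (31 − 24.9652)²/24.9652 = 1.4588
χ² = 3.1080 + 11.4783 + 3.9155 + 0.5023 + 1.1580 + 0.2001 + 0.6707 + 3.2791 + 1.4588 = 25.771
df = (3−1)(3−1) = 4. Since 25.771 > 9.488, reject the null hypothesis of independence at α = 0.05.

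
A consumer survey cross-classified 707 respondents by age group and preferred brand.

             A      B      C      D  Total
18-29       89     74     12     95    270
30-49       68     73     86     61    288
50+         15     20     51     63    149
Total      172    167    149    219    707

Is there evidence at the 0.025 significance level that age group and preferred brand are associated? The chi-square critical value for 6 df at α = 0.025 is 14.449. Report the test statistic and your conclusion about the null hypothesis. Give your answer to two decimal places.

104.18; reject H₀

Grand total N = 707.
Expected counts (row total × column total / N):
  18-29, A: 270×172/707 = 65.686
  18-29, B: 270×167/707 = 63.777
  18-29, C: 270×149/707 = 56.902
  18-29, D: 270×219/707 = 83.635
  30-49, A: 288×172/707 = 70.065
  30-49, B: 288×167/707 = 68.028
  30-49, C: 288×149/707 = 60.696
  30-49, D: 288×219/707 = 89.211
  50+, A: 149×172/707 = 36.249
  50+, B: 149×167/707 = 35.195
  50+, C: 149×149/707 = 31.402
  50+, D: 149×219/707 = 46.154
Contributions (O − E)²/E:
  (89 − 65.686)²/65.686 = 8.2749
  (74 − 63.777)²/63.777 = 1.6387
  (12 − 56.902)²/56.902 = 35.4327
  (95 − 83.635)²/83.635 = 1.5444
  (68 − 70.065)²/70.065 = 0.0609
  (73 − 68.028)²/68.028 = 0.3634
  (86 − 60.696)²/60.696 = 10.5492
  (61 − 89.211)²/89.211 = 8.9211
  (15 − 36.249)²/36.249 = 12.4561
  (20 − 35.195)²/35.195 = 6.5603
  (51 − 31.402)²/31.402 = 12.2311
  (63 − 46.154)²/46.154 = 6.1487
χ² = 8.2749 + 1.6387 + 35.4327 + 1.5444 + 0.0609 + 0.3634 + 10.5492 + 8.9211 + 12.4561 + 6.5603 + 12.2311 + 6.1487 = 104.18
df = (3−1)(4−1) = 6. Since 104.18 > 14.449, reject the null hypothesis of independence at α = 0.025.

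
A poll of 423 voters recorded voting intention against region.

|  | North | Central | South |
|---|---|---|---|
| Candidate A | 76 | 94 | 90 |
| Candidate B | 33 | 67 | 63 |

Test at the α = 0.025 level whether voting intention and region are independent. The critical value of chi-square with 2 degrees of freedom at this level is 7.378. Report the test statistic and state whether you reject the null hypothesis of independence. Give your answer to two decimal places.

4.24; fail to reject H₀

Row totals: 260, 163. Column totals: 109, 161, 153. Grand total N = 423.
Expected counts (row total × column total / N):
  Candidate A, North: 260×109/423 = 66.998
  Candidate A, Central: 260×161/423 = 98.960
  Candidate A, South: 260×153/423 = 94.043
  Candidate B, North: 163×109/423 = 42.002
  Candidate B, Central: 163×161/423 = 62.040
  Candidate B, South: 163×153/423 = 58.957
Contributions (O − E)²/E:
  (76 − 66.998)²/66.998 = 1.2095
  (94 − 98.960)²/98.960 = 0.2486
  (90 − 94.043)²/94.043 = 0.1738
  (33 − 42.002)²/42.002 = 1.9293
  (67 − 62.040)²/62.040 = 0.3965
  (63 − 58.957)²/58.957 = 0.2773
χ² = 1.2095 + 0.2486 + 0.1738 + 1.9293 + 0.3965 + 0.2773 = 4.24
df = (2−1)(3−1) = 2. Since 4.24 < 7.378, fail to reject the null hypothesis of independence at α = 0.025.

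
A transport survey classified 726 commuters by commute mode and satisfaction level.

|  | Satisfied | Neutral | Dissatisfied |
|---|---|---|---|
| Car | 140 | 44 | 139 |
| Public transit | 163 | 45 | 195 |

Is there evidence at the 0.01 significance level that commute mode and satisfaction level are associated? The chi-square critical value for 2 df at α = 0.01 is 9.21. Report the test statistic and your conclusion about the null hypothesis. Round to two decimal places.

2.36; fail to reject H₀

Row totals: 323, 403. Column totals: 303, 89, 334. Grand total N = 726.
Expected counts (row total × column total / N):
  Car, Satisfied: 323×303/726 = 134.806
  Car, Neutral: 323×89/726 = 39.596
  Car, Dissatisfied: 323×334/726 = 148.598
  Public transit, Satisfied: 403×303/726 = 168.194
  Public transit, Neutral: 403×89/726 = 49.404
  Public transit, Dissatisfied: 403×334/726 = 185.402
Contributions (O − E)²/E:
  (140 − 134.806)²/134.806 = 0.2001
  (44 − 39.596)²/39.596 = 0.4898
  (139 − 148.598)²/148.598 = 0.6199
  (163 − 168.194)²/168.194 = 0.1604
  (45 − 49.404)²/49.404 = 0.3926
  (195 − 185.402)²/185.402 = 0.4969
χ² = 0.2001 + 0.4898 + 0.6199 + 0.1604 + 0.3926 + 0.4969 = 2.36
df = (2−1)(3−1) = 2. Since 2.36 < 9.21, fail to reject the null hypothesis of independence at α = 0.01.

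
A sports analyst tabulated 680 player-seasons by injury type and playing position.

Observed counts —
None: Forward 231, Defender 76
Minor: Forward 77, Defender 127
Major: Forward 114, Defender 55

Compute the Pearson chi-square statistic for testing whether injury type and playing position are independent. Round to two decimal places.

75.98

Row totals: 307, 204, 169. Column totals: 422, 258. Grand total N = 680.
Expected counts (row total × column total / N):
  None, Forward: 307×422/680 = 190.521
  None, Defender: 307×258/680 = 116.479
  Minor, Forward: 204×422/680 = 126.600
  Minor, Defender: 204×258/680 = 77.400
  Major, Forward: 169×422/680 = 104.879
  Major, Defender: 169×258/680 = 64.121
Contributions (O − E)²/E:
  (231 − 190.521)²/190.521 = 8.6004
  (76 − 116.479)²/116.479 = 14.0673
  (77 − 126.600)²/126.600 = 19.4325
  (127 − 77.400)²/77.400 = 31.7850
  (114 − 104.879)²/104.879 = 0.7932
  (55 − 64.121)²/64.121 = 1.2974
χ² = 8.6004 + 14.0673 + 19.4325 + 31.7850 + 0.7932 + 1.2974 = 75.98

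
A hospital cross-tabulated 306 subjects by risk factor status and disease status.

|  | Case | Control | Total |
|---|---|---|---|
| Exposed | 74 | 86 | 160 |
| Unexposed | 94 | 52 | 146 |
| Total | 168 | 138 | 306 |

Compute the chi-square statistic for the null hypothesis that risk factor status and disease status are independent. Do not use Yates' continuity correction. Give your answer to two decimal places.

Grand total N = 306.
Expected counts (row total × column total / N):
  Exposed, Case: 160×168/306 = 87.843
  Exposed, Control: 160×138/306 = 72.157
  Unexposed, Case: 146×168/306 = 80.157
  Unexposed, Control: 146×138/306 = 65.843
Contributions (O − E)²/E:
  (74 − 87.843)²/87.843 = 2.1815
  (86 − 72.157)²/72.157 = 2.6557
  (94 − 80.157)²/80.157 = 2.3907
  (52 − 65.843)²/65.843 = 2.9104
χ² = 2.1815 + 2.6557 + 2.3907 + 2.9104 = 10.14

10.14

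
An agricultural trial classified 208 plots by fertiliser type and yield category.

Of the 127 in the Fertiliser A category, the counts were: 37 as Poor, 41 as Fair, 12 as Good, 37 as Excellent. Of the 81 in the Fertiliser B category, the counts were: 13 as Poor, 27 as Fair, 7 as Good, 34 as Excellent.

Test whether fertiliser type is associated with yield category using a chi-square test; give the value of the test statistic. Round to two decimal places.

5.96

Row totals: 127, 81. Column totals: 50, 68, 19, 71. Grand total N = 208.
Expected counts (row total × column total / N):
  Fertiliser A, Poor: 127×50/208 = 30.529
  Fertiliser A, Fair: 127×68/208 = 41.519
  Fertiliser A, Good: 127×19/208 = 11.601
  Fertiliser A, Excellent: 127×71/208 = 43.351
  Fertiliser B, Poor: 81×50/208 = 19.471
  Fertiliser B, Fair: 81×68/208 = 26.481
  Fertiliser B, Good: 81×19/208 = 7.399
  Fertiliser B, Excellent: 81×71/208 = 27.649
Contributions (O − E)²/E:
  (37 − 30.529)²/30.529 = 1.3716
  (41 − 41.519)²/41.519 = 0.0065
  (12 − 11.601)²/11.601 = 0.0137
  (37 − 43.351)²/43.351 = 0.9304
  (13 − 19.471)²/19.471 = 2.1506
  (27 − 26.481)²/26.481 = 0.0102
  (7 − 7.399)²/7.399 = 0.0215
  (34 − 27.649)²/27.649 = 1.4588
χ² = 1.3716 + 0.0065 + 0.0137 + 0.9304 + 2.1506 + 0.0102 + 0.0215 + 1.4588 = 5.96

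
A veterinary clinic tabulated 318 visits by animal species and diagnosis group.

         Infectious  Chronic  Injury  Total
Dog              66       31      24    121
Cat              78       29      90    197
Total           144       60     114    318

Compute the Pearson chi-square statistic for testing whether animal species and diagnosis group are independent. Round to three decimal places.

22.393

Grand total N = 318.
Expected counts (row total × column total / N):
  Dog, Infectious: 121×144/318 = 54.7925
  Dog, Chronic: 121×60/318 = 22.8302
  Dog, Injury: 121×114/318 = 43.3774
  Cat, Infectious: 197×144/318 = 89.2075
  Cat, Chronic: 197×60/318 = 37.1698
  Cat, Injury: 197×114/318 = 70.6226
Contributions (O − E)²/E:
  (66 − 54.7925)²/54.7925 = 2.2924
  (31 − 22.8302)²/22.8302 = 2.9236
  (24 − 43.3774)²/43.3774 = 8.6562
  (78 − 89.2075)²/89.2075 = 1.4080
  (29 − 37.1698)²/37.1698 = 1.7957
  (90 − 70.6226)²/70.6226 = 5.3168
χ² = 2.2924 + 2.9236 + 8.6562 + 1.4080 + 1.7957 + 5.3168 = 22.393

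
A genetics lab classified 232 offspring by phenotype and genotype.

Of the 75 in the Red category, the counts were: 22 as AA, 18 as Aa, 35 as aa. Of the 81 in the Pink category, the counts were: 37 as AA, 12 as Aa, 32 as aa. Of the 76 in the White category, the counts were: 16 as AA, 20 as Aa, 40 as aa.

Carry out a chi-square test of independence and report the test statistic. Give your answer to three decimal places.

11.850

Row totals: 75, 81, 76. Column totals: 75, 50, 107. Grand total N = 232.
Expected counts (row total × column total / N):
  Red, AA: 75×75/232 = 24.245690
  Red, Aa: 75×50/232 = 16.163793
  Red, aa: 75×107/232 = 34.590517
  Pink, AA: 81×75/232 = 26.185345
  Pink, Aa: 81×50/232 = 17.456897
  Pink, aa: 81×107/232 = 37.357759
  White, AA: 76×75/232 = 24.568966
  White, Aa: 76×50/232 = 16.379310
  White, aa: 76×107/232 = 35.051724
Contributions (O − E)²/E:
  (22 − 24.245690)²/24.245690 = 0.2080
  (18 − 16.163793)²/16.163793 = 0.2086
  (35 − 34.590517)²/34.590517 = 0.0048
  (37 − 26.185345)²/26.185345 = 4.4665
  (12 − 17.456897)²/17.456897 = 1.7058
  (32 − 37.357759)²/37.357759 = 0.7684
  (16 − 24.568966)²/24.568966 = 2.9886
  (20 − 16.379310)²/16.379310 = 0.8004
  (40 − 35.051724)²/35.051724 = 0.6986
χ² = 0.2080 + 0.2086 + 0.0048 + 4.4665 + 1.7058 + 0.7684 + 2.9886 + 0.8004 + 0.6986 = 11.850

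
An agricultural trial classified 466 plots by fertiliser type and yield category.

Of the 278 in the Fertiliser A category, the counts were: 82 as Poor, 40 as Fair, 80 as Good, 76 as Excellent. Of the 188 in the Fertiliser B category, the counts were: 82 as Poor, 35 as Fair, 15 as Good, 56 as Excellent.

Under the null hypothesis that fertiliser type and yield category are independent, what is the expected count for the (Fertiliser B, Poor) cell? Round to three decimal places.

66.163

Row total (Fertiliser B) = 188; column total (Poor) = 164; grand total N = 466.
Expected count = (row total × column total) / N = 188 × 164 / 466 = 66.163.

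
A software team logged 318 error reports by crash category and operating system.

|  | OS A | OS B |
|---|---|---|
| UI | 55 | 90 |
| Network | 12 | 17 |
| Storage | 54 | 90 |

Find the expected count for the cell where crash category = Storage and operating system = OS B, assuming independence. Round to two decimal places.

Row total (Storage) = 144; column total (OS B) = 197; grand total N = 318.
Expected count = (row total × column total) / N = 144 × 197 / 318 = 89.21.

89.21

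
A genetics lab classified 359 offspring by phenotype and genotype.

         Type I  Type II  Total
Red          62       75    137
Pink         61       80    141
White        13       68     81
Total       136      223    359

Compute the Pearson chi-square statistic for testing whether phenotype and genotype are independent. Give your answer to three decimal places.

21.307

Grand total N = 359.
Expected counts (row total × column total / N):
  Red, Type I: 137×136/359 = 51.8997
  Red, Type II: 137×223/359 = 85.1003
  Pink, Type I: 141×136/359 = 53.4150
  Pink, Type II: 141×223/359 = 87.5850
  White, Type I: 81×136/359 = 30.6852
  White, Type II: 81×223/359 = 50.3148
Contributions (O − E)²/E:
  (62 − 51.8997)²/51.8997 = 1.9656
  (75 − 85.1003)²/85.1003 = 1.1988
  (61 − 53.4150)²/53.4150 = 1.0771
  (80 − 87.5850)²/87.5850 = 0.6569
  (13 − 30.6852)²/30.6852 = 10.1927
  (68 − 50.3148)²/50.3148 = 6.2162
χ² = 1.9656 + 1.1988 + 1.0771 + 0.6569 + 10.1927 + 6.2162 = 21.307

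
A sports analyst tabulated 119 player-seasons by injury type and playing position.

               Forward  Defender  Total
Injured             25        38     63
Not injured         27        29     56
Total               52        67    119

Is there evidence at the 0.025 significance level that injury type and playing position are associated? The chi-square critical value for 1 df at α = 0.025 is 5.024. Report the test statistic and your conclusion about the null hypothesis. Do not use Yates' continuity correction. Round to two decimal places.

0.88; fail to reject H₀

Grand total N = 119.
Expected counts (row total × column total / N):
  Injured, Forward: 63×52/119 = 27.529
  Injured, Defender: 63×67/119 = 35.471
  Not injured, Forward: 56×52/119 = 24.471
  Not injured, Defender: 56×67/119 = 31.529
Contributions (O − E)²/E:
  (25 − 27.529)²/27.529 = 0.2323
  (38 − 35.471)²/35.471 = 0.1803
  (27 − 24.471)²/24.471 = 0.2614
  (29 − 31.529)²/31.529 = 0.2029
χ² = 0.2323 + 0.1803 + 0.2614 + 0.2029 = 0.88
df = (2−1)(2−1) = 1. Since 0.88 < 5.024, fail to reject the null hypothesis of independence at α = 0.025.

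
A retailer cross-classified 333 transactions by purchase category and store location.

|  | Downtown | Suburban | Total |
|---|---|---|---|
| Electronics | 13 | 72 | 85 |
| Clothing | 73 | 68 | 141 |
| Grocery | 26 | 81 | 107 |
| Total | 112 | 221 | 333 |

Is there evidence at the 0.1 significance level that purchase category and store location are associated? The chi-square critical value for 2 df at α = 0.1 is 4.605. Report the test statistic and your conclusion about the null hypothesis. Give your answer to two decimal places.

Grand total N = 333.
Expected counts (row total × column total / N):
  Electronics, Downtown: 85×112/333 = 28.589
  Electronics, Suburban: 85×221/333 = 56.411
  Clothing, Downtown: 141×112/333 = 47.423
  Clothing, Suburban: 141×221/333 = 93.577
  Grocery, Downtown: 107×112/333 = 35.988
  Grocery, Suburban: 107×221/333 = 71.012
Contributions (O − E)²/E:
  (13 − 28.589)²/28.589 = 8.5004
  (72 − 56.411)²/56.411 = 4.3080
  (73 − 47.423)²/47.423 = 13.7946
  (68 − 93.577)²/93.577 = 6.9909
  (26 − 35.988)²/35.988 = 2.7720
  (81 − 71.012)²/71.012 = 1.4048
χ² = 8.5004 + 4.3080 + 13.7946 + 6.9909 + 2.7720 + 1.4048 = 37.77
df = (3−1)(2−1) = 2. Since 37.77 > 4.605, reject the null hypothesis of independence at α = 0.1.

37.77; reject H₀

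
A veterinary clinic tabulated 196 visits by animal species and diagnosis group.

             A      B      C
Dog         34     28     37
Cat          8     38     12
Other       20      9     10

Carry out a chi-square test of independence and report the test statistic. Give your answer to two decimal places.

30.72

Row totals: 99, 58, 39. Column totals: 62, 75, 59. Grand total N = 196.
Expected counts (row total × column total / N):
  Dog, A: 99×62/196 = 31.3163
  Dog, B: 99×75/196 = 37.8827
  Dog, C: 99×59/196 = 29.8010
  Cat, A: 58×62/196 = 18.3469
  Cat, B: 58×75/196 = 22.1939
  Cat, C: 58×59/196 = 17.4592
  Other, A: 39×62/196 = 12.3367
  Other, B: 39×75/196 = 14.9235
  Other, C: 39×59/196 = 11.7398
Contributions (O − E)²/E:
  (34 − 31.3163)²/31.3163 = 0.2300
  (28 − 37.8827)²/37.8827 = 2.5782
  (37 − 29.8010)²/29.8010 = 1.7391
  (8 − 18.3469)²/18.3469 = 5.8352
  (38 − 22.1939)²/22.1939 = 11.2568
  (12 − 17.4592)²/17.4592 = 1.7070
  (20 − 12.3367)²/12.3367 = 4.7603
  (9 − 14.9235)²/14.9235 = 2.3512
  (10 − 11.7398)²/11.7398 = 0.2578
χ² = 0.2300 + 2.5782 + 1.7391 + 5.8352 + 11.2568 + 1.7070 + 4.7603 + 2.3512 + 0.2578 = 30.72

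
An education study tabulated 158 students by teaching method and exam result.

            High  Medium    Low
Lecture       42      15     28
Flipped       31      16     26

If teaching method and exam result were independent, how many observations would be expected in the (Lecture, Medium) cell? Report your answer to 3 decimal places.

Row total (Lecture) = 85; column total (Medium) = 31; grand total N = 158.
Expected count = (row total × column total) / N = 85 × 31 / 158 = 16.677.

16.677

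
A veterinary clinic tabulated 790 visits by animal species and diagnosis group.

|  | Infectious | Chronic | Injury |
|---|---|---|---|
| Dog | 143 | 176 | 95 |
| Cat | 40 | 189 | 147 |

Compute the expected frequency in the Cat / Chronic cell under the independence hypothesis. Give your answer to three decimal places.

Row total (Cat) = 376; column total (Chronic) = 365; grand total N = 790.
Expected count = (row total × column total) / N = 376 × 365 / 790 = 173.722.

173.722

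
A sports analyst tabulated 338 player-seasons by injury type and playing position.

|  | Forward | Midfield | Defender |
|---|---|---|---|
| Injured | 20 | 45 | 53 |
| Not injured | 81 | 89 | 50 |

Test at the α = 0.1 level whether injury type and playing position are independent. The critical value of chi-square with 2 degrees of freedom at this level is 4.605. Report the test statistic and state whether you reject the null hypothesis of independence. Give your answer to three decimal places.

Row totals: 118, 220. Column totals: 101, 134, 103. Grand total N = 338.
Expected counts (row total × column total / N):
  Injured, Forward: 118×101/338 = 35.2604
  Injured, Midfield: 118×134/338 = 46.7811
  Injured, Defender: 118×103/338 = 35.9586
  Not injured, Forward: 220×101/338 = 65.7396
  Not injured, Midfield: 220×134/338 = 87.2189
  Not injured, Defender: 220×103/338 = 67.0414
Contributions (O − E)²/E:
  (20 − 35.2604)²/35.2604 = 6.6046
  (45 − 46.7811)²/46.7811 = 0.0678
  (53 − 35.9586)²/35.9586 = 8.0762
  (81 − 65.7396)²/65.7396 = 3.5425
  (89 − 87.2189)²/87.2189 = 0.0364
  (50 − 67.0414)²/67.0414 = 4.3318
χ² = 6.6046 + 0.0678 + 8.0762 + 3.5425 + 0.0364 + 4.3318 = 22.659
df = (2−1)(3−1) = 2. Since 22.659 > 4.605, reject the null hypothesis of independence at α = 0.1.

22.659; reject H₀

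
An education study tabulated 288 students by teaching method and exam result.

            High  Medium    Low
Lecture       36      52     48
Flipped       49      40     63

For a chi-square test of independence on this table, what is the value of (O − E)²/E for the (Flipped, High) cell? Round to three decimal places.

Row total (Flipped) = 152; column total (High) = 85; N = 288.
Expected count E = 152 × 85 / 288 = 44.8611.
Contribution = (O − E)²/E = (49 − 44.8611)² / 44.8611 = 0.382.

0.382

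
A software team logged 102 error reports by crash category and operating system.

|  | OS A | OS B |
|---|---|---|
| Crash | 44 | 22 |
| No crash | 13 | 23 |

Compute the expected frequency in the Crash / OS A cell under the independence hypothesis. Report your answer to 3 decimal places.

Row total (Crash) = 66; column total (OS A) = 57; grand total N = 102.
Expected count = (row total × column total) / N = 66 × 57 / 102 = 36.882.

36.882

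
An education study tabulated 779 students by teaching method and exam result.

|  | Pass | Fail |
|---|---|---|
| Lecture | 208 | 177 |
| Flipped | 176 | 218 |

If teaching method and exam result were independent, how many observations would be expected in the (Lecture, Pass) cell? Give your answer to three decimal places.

Row total (Lecture) = 385; column total (Pass) = 384; grand total N = 779.
Expected count = (row total × column total) / N = 385 × 384 / 779 = 189.782.

189.782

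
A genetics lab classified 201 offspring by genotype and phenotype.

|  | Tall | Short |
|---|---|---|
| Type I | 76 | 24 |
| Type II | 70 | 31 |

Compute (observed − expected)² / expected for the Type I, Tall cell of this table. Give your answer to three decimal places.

0.156

Row total (Type I) = 100; column total (Tall) = 146; N = 201.
Expected count E = 100 × 146 / 201 = 72.6368.
Contribution = (O − E)²/E = (76 − 72.6368)² / 72.6368 = 0.156.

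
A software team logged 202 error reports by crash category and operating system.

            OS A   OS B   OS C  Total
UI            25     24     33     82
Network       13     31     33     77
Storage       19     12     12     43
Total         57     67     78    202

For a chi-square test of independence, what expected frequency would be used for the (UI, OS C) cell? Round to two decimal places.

31.66

Row total (UI) = 82; column total (OS C) = 78; grand total N = 202.
Expected count = (row total × column total) / N = 82 × 78 / 202 = 31.66.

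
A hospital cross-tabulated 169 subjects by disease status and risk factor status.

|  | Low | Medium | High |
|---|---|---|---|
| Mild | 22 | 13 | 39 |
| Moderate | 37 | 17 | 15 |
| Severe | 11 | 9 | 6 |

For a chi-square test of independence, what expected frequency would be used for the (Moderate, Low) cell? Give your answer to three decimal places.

Row total (Moderate) = 69; column total (Low) = 70; grand total N = 169.
Expected count = (row total × column total) / N = 69 × 70 / 169 = 28.580.

28.580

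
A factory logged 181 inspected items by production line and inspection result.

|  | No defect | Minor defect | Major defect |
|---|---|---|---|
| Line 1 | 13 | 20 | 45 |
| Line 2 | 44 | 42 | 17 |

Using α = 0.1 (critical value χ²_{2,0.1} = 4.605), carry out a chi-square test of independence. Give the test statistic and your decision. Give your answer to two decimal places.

Row totals: 78, 103. Column totals: 57, 62, 62. Grand total N = 181.
Expected counts (row total × column total / N):
  Line 1, No defect: 78×57/181 = 24.564
  Line 1, Minor defect: 78×62/181 = 26.718
  Line 1, Major defect: 78×62/181 = 26.718
  Line 2, No defect: 103×57/181 = 32.436
  Line 2, Minor defect: 103×62/181 = 35.282
  Line 2, Major defect: 103×62/181 = 35.282
Contributions (O − E)²/E:
  (13 − 24.564)²/24.564 = 5.4440
  (20 − 26.718)²/26.718 = 1.6892
  (45 − 26.718)²/26.718 = 12.5096
  (44 − 32.436)²/32.436 = 4.1228
  (42 − 35.282)²/35.282 = 1.2792
  (17 − 35.282)²/35.282 = 9.4731
χ² = 5.4440 + 1.6892 + 12.5096 + 4.1228 + 1.2792 + 9.4731 = 34.52
df = (2−1)(3−1) = 2. Since 34.52 > 4.605, reject the null hypothesis of independence at α = 0.1.

34.52; reject H₀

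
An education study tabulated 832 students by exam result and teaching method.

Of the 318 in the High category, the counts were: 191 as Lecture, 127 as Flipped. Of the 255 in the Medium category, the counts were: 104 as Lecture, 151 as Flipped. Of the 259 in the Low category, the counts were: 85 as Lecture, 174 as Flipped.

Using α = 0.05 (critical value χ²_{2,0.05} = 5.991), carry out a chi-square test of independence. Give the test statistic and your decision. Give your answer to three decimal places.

Row totals: 318, 255, 259. Column totals: 380, 452. Grand total N = 832.
Expected counts (row total × column total / N):
  High, Lecture: 318×380/832 = 145.2404
  High, Flipped: 318×452/832 = 172.7596
  Medium, Lecture: 255×380/832 = 116.4663
  Medium, Flipped: 255×452/832 = 138.5337
  Low, Lecture: 259×380/832 = 118.2933
  Low, Flipped: 259×452/832 = 140.7067
Contributions (O − E)²/E:
  (191 − 145.2404)²/145.2404 = 14.4171
  (127 − 172.7596)²/172.7596 = 12.1205
  (104 − 116.4663)²/116.4663 = 1.3344
  (151 − 138.5337)²/138.5337 = 1.1218
  (85 − 118.2933)²/118.2933 = 9.3703
  (174 − 140.7067)²/140.7067 = 7.8777
χ² = 14.4171 + 12.1205 + 1.3344 + 1.1218 + 9.3703 + 7.8777 = 46.242
df = (3−1)(2−1) = 2. Since 46.242 > 5.991, reject the null hypothesis of independence at α = 0.05.

46.242; reject H₀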